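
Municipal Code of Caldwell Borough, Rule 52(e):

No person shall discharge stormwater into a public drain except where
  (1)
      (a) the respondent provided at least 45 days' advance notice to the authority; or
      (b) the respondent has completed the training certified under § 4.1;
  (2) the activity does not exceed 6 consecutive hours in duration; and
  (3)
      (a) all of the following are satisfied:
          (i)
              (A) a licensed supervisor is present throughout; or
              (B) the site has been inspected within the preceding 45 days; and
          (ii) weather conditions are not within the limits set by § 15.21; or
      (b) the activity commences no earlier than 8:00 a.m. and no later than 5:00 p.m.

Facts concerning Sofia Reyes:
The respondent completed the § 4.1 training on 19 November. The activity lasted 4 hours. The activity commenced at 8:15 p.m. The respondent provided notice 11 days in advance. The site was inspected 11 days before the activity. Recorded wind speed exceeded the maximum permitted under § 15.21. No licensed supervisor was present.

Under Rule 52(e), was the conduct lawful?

(a) ≥45 days' notice — fails.
(b) training certified — holds.
(1) = F OR T = true.
(2) ≤ 6 hrs duration — satisfied.
(A) supervisor present — not met.
(B) site inspected — satisfied.
(i): F OR T → true.
(ii) not (weather ok) — holds.
So (a) is satisfied (T AND T).
(b) start within hours — fails.
So (3) is satisfied (T OR F).
Overall = T AND T AND T = true.

Yes — lawful.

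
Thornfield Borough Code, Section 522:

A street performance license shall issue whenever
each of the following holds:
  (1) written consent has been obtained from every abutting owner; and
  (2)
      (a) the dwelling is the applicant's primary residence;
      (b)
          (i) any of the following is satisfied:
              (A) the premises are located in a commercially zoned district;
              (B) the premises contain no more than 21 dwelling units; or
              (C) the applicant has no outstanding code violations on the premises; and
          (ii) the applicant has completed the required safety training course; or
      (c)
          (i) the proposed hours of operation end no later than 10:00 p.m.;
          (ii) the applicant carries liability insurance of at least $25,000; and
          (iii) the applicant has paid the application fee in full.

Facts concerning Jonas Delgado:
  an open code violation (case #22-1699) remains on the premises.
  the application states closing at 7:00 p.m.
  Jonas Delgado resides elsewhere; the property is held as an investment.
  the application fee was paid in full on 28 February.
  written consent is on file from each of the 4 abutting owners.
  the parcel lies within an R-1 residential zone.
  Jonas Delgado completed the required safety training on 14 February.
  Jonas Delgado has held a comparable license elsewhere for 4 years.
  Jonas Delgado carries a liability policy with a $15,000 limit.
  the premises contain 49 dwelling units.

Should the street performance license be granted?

(1) all abutters consent — holds.
(a) primary residence — not met.
(A) commercially zoned — not met.
(B) ≤ 21 units — fails.
(C) no code violations — not satisfied.
(i) = F OR F OR F = false.
(ii) safety training — holds.
So (b) is not satisfied (F AND T).
(i) closes by 10 p.m. — holds.
(ii) insurance ≥ $25,000 — fails.
(iii) fee paid — satisfied.
(c): T AND F AND T → false.
So (2) is not satisfied (F OR F OR F).
Overall: T AND F → false.

No — denied.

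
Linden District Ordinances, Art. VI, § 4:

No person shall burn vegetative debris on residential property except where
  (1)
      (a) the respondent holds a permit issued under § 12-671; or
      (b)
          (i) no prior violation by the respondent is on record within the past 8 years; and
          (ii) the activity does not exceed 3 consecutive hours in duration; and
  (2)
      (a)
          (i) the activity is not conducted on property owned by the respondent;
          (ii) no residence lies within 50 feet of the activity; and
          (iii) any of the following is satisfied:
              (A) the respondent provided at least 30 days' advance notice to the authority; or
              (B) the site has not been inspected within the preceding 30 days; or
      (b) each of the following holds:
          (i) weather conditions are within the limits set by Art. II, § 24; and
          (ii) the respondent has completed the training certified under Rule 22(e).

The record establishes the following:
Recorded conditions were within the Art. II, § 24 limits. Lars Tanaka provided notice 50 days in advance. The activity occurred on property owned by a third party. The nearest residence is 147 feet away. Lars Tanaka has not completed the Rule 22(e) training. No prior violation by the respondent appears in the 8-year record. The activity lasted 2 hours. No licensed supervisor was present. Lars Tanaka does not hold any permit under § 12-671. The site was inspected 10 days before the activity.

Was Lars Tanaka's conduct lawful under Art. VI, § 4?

(a) holds permit — not satisfied.
(i) no prior violation — holds.
(ii) ≤ 3 hrs duration — satisfied.
(b) = T AND T = true.
(1) = F OR T = true.
(i) not (own property) — holds.
(ii) no residence in 50 ft — met.
(A) ≥30 days' notice — satisfied.
(B) not (site inspected) — not satisfied.
So (iii) is satisfied (T OR F).
(a): T AND T AND T → true.
(i) weather ok — holds.
(ii) training certified — not satisfied.
(b) = T AND F = false.
(2) = T OR F = true.
Overall: T AND T → true.

Yes — lawful.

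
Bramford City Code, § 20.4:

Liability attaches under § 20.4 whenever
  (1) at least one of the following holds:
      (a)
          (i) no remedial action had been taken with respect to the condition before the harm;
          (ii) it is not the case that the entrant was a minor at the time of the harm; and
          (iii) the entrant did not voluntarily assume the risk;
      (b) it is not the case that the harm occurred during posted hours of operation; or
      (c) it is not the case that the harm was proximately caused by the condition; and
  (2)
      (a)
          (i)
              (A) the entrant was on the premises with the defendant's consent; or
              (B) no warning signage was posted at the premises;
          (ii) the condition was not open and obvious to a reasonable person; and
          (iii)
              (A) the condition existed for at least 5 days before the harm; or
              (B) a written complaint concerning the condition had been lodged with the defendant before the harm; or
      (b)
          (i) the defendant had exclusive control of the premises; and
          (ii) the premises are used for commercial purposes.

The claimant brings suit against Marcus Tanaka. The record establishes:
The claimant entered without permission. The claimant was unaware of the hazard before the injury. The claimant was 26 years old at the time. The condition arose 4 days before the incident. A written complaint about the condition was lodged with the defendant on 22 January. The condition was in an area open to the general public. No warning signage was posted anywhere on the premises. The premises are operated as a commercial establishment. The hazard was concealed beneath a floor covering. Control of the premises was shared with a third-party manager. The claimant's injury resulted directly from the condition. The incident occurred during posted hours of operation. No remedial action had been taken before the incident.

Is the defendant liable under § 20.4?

Yes — liable.

(i) no remedial action — met.
(ii) not (entrant a minor) — satisfied.
(iii) no assumed risk — met.
So (a) is satisfied (T AND T AND T).
(b) not (during posted hours) — not satisfied.
(c) not (proximate cause) — fails.
(1): T OR F OR F → true.
(A) consent to enter — not satisfied.
(B) no signage posted — holds.
(i) = F OR T = true.
(ii) not open/obvious — met.
(A) condition ≥5 days old — not met.
(B) complaint lodged — holds.
(iii): F OR T → true.
So (a) is satisfied (T AND T AND T).
(i) exclusive control — not met.
(ii) commercial use — holds.
(b): F AND T → false.
(2) = T OR F = true.
So Overall is satisfied (T AND T).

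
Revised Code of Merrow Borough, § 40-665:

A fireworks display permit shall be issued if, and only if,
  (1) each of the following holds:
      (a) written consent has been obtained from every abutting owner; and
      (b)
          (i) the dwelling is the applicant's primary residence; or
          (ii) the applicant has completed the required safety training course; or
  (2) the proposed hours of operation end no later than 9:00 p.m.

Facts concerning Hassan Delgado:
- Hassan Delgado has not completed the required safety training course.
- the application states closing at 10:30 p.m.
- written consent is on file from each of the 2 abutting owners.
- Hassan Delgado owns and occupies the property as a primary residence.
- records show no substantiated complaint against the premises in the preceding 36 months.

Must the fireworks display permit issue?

Yes — granted.

(a) all abutters consent — satisfied.
(i) primary residence — satisfied.
(ii) safety training — not met.
(b): T OR F → true.
(1) = T AND T = true.
(2) closes by 9 p.m. — fails.
So Overall is satisfied (T OR F).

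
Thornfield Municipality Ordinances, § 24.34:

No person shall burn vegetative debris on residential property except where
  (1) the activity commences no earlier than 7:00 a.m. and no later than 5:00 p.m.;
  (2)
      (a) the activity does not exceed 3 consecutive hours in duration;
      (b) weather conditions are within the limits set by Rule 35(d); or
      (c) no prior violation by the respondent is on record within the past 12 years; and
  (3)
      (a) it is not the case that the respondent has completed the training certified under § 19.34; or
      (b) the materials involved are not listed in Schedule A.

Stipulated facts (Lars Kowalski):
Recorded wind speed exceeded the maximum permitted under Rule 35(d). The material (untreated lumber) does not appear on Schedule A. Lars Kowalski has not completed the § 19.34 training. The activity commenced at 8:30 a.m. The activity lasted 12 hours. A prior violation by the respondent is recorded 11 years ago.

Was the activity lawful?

(1) start within hours — satisfied.
(a) ≤ 3 hrs duration — not met.
(b) weather ok — not met.
(c) no prior violation — not satisfied.
(2): F OR F OR F → false.
(a) not (training certified) — satisfied.
(b) not (Schedule A material) — satisfied.
(3) = T OR T = true.
So Overall is not satisfied (T AND F AND T).

No — unlawful.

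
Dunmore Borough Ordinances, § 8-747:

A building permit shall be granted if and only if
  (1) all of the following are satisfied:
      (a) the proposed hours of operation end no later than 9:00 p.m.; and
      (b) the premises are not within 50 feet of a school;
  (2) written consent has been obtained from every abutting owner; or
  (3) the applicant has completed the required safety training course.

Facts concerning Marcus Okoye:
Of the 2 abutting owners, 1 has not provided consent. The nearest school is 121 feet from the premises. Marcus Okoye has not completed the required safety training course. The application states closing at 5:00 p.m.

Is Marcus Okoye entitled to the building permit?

(a) closes by 9 p.m. — satisfied.
(b) ≥50 ft from school — holds.
(1): T AND T → true.
(2) all abutters consent — fails.
(3) safety training — fails.
Overall: T OR F OR F → true.

Yes — granted.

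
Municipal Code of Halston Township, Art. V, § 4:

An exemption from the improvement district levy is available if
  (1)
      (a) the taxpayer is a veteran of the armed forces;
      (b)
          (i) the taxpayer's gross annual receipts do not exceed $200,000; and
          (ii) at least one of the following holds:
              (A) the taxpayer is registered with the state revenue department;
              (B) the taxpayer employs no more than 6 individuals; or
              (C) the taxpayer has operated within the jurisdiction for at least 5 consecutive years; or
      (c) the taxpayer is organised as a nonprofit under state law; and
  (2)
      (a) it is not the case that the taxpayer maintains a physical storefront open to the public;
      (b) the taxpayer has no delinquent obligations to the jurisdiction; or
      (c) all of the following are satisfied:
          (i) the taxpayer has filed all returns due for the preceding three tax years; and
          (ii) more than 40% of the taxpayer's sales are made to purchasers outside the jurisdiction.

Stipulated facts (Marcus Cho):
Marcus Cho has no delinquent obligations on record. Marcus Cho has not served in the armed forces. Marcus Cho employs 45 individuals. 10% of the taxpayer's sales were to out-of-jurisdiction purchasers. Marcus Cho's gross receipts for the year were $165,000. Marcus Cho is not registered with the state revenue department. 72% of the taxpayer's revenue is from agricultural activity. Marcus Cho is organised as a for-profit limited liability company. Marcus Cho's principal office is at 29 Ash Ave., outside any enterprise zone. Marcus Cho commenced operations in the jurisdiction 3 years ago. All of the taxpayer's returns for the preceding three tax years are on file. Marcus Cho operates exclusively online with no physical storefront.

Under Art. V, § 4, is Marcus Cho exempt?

No — not exempt.

(a) veteran — fails.
(i) receipts ≤ $200,000 — holds.
(A) state-registered — not satisfied.
(B) ≤ 6 employees — not met.
(C) ≥ 5 yrs in jurisdiction — not satisfied.
(ii): F OR F OR F → false.
(b): T AND F → false.
(c) nonprofit — not satisfied.
(1) = F OR F OR F = false.
(a) not (has storefront) — met.
(b) no delinquency — met.
(i) returns current — satisfied.
(ii) >40% out-of-jur. sales — fails.
So (c) is not satisfied (T AND F).
(2): T OR T OR F → true.
So Overall is not satisfied (F AND T).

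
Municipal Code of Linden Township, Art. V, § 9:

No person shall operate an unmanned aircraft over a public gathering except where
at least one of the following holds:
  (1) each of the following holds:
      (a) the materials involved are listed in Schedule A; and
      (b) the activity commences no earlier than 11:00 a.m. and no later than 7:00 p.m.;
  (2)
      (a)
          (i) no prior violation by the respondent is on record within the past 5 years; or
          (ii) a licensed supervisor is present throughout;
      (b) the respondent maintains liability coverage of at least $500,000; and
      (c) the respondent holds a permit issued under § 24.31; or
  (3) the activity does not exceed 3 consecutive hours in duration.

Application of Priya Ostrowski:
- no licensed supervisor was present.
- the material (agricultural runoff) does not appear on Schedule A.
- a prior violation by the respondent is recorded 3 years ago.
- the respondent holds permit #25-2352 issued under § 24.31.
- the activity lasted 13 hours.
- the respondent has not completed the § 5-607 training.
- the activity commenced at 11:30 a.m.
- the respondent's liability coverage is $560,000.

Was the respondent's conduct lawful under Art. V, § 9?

(a) Schedule A material — not satisfied.
(b) start within hours — met.
So (1) is not satisfied (F AND T).
(i) no prior violation — fails.
(ii) supervisor present — fails.
(a) = F OR F = false.
(b) coverage ≥ $500,000 — satisfied.
(c) holds permit — met.
(2) = F AND T AND T = false.
(3) ≤ 3 hrs duration — not satisfied.
Overall = F OR F OR F = false.

No — unlawful.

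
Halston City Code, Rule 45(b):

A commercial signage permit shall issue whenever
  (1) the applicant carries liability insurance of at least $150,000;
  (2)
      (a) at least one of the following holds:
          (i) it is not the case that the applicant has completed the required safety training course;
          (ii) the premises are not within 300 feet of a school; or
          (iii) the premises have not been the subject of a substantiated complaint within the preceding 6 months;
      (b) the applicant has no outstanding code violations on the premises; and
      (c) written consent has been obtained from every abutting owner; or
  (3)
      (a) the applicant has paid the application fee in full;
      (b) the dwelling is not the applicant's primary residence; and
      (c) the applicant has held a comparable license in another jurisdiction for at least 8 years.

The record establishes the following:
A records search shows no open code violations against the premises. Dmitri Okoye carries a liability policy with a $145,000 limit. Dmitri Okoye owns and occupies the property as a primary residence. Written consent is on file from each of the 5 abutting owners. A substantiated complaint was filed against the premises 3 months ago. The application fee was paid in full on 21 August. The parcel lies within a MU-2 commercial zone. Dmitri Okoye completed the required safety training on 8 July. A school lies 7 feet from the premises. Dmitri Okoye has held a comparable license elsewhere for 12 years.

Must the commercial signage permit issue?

(1) insurance ≥ $150,000 — not satisfied.
(i) not (safety training) — fails.
(ii) ≥300 ft from school — not satisfied.
(iii) no complaint in 6 mo. — fails.
(a): F OR F OR F → false.
(b) no code violations — holds.
(c) all abutters consent — met.
(2) = F AND T AND T = false.
(a) fee paid — met.
(b) not (primary residence) — not met.
(c) prior license ≥ 8 yr — holds.
So (3) is not satisfied (T AND F AND T).
So Overall is not satisfied (F OR F OR F).

No — denied.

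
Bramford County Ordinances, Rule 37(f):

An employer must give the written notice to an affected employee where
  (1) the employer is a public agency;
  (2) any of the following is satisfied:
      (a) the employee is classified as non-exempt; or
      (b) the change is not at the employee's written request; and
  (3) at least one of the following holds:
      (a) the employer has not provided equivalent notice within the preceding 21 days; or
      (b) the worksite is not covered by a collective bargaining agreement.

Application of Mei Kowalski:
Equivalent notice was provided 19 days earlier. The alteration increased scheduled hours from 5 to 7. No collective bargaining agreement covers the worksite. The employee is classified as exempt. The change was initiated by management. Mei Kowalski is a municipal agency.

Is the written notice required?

Yes — required.

(1) public agency — met.
(a) non-exempt — not met.
(b) not employee-requested — holds.
(2): F OR T → true.
(a) no recent notice — not satisfied.
(b) no CBA — satisfied.
(3) = F OR T = true.
Overall: T AND T AND T → true.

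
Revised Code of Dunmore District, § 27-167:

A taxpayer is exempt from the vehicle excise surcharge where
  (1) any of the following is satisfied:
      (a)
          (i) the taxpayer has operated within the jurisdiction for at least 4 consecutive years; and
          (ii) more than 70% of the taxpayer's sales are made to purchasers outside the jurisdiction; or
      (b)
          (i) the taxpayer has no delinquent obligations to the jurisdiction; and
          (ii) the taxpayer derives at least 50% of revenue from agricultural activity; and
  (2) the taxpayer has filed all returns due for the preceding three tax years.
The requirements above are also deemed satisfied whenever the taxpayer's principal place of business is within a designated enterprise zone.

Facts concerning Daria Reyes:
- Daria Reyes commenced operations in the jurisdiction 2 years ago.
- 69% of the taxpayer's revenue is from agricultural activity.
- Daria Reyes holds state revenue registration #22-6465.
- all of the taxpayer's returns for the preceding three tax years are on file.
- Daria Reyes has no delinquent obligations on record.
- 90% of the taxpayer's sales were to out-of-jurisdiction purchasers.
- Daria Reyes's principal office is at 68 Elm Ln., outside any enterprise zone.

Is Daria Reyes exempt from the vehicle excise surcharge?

Yes — exempt.

(i) ≥ 4 yrs in jurisdiction — fails.
(ii) >70% out-of-jur. sales — met.
(a) = F AND T = false.
(i) no delinquency — satisfied.
(ii) ≥50% agricultural — satisfied.
(b) = T AND T = true.
So (1) is satisfied (F OR T).
(2) returns current — met.
Overall = T AND T = true.
Exception (in enterprise zone) — not satisfied.
Result: main true OR exception false → true.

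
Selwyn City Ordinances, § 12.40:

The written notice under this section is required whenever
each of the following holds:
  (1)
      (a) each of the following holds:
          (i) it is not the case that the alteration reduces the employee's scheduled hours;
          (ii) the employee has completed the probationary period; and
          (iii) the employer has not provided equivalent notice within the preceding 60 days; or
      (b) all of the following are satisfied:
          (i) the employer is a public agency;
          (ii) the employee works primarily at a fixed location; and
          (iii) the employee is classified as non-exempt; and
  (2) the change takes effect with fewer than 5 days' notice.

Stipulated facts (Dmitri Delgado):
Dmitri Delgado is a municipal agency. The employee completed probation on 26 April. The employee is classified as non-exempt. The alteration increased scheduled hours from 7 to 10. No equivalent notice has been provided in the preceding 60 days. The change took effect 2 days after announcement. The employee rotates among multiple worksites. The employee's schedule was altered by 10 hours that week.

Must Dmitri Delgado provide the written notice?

Yes — required.

(i) not (hours reduced) — holds.
(ii) past probation — holds.
(iii) no recent notice — holds.
So (a) is satisfied (T AND T AND T).
(i) public agency — satisfied.
(ii) fixed location — not satisfied.
(iii) non-exempt — satisfied.
So (b) is not satisfied (T AND F AND T).
(1) = T OR F = true.
(2) < 5 days' notice — satisfied.
Overall = T AND T = true.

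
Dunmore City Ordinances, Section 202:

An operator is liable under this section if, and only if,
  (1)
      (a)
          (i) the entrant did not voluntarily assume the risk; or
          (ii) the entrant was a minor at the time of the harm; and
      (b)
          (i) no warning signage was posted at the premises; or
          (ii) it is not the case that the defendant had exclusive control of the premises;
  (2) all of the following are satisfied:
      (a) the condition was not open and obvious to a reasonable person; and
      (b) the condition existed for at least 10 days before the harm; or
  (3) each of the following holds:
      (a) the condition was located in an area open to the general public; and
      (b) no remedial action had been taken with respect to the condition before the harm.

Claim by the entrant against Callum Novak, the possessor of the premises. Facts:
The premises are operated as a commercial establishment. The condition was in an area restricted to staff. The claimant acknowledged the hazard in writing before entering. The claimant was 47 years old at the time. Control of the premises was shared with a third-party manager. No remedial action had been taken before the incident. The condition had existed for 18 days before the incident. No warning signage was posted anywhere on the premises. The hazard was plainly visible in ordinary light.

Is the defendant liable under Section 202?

(i) no assumed risk — not satisfied.
(ii) entrant a minor — not satisfied.
So (a) is not satisfied (F OR F).
(i) no signage posted — holds.
(ii) not (exclusive control) — satisfied.
So (b) is satisfied (T OR T).
(1): F AND T → false.
(a) not open/obvious — fails.
(b) condition ≥10 days old — satisfied.
(2) = F AND T = false.
(a) public area — not met.
(b) no remedial action — satisfied.
(3): F AND T → false.
Overall = F OR F OR F = false.

No — not liable.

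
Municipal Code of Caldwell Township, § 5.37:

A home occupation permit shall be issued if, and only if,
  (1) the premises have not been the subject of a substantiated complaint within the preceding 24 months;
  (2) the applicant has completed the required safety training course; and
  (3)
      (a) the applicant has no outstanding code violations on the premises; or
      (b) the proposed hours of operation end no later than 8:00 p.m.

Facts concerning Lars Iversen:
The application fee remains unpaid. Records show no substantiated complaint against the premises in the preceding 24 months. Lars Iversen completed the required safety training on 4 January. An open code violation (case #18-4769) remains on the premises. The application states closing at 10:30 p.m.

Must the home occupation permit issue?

(1) no complaint in 24 mo. — met.
(2) safety training — holds.
(a) no code violations — not met.
(b) closes by 8 p.m. — fails.
(3): F OR F → false.
Overall: T AND T AND F → false.

No — denied.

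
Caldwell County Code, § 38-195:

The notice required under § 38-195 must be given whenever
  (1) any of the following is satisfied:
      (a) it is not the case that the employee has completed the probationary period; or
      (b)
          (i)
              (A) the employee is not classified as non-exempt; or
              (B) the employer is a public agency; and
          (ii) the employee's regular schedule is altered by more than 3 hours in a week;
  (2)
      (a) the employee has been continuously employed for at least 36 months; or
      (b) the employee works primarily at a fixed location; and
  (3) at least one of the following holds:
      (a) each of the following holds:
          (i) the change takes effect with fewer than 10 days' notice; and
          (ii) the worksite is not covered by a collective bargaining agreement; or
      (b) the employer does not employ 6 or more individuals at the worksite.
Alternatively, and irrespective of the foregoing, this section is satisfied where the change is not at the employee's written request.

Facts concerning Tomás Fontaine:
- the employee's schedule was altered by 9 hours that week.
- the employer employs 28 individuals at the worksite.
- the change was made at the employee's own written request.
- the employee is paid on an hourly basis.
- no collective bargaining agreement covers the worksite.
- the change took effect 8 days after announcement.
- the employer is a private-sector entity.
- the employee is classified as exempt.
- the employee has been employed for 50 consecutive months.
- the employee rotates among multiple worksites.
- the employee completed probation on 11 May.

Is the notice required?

Yes — required.

(a) not (past probation) — not met.
(A) not (non-exempt) — met.
(B) public agency — not met.
(i): T OR F → true.
(ii) schedule shift > 3h — met.
(b) = T AND T = true.
So (1) is satisfied (F OR T).
(a) tenure ≥ 36 mo. — satisfied.
(b) fixed location — fails.
(2) = T OR F = true.
(i) < 10 days' notice — met.
(ii) no CBA — met.
(a) = T AND T = true.
(b) not (≥ 6 at site) — not met.
So (3) is satisfied (T OR F).
Overall = T AND T AND T = true.
Exception (not employee-requested) — not satisfied.
Result: main true OR exception false → true.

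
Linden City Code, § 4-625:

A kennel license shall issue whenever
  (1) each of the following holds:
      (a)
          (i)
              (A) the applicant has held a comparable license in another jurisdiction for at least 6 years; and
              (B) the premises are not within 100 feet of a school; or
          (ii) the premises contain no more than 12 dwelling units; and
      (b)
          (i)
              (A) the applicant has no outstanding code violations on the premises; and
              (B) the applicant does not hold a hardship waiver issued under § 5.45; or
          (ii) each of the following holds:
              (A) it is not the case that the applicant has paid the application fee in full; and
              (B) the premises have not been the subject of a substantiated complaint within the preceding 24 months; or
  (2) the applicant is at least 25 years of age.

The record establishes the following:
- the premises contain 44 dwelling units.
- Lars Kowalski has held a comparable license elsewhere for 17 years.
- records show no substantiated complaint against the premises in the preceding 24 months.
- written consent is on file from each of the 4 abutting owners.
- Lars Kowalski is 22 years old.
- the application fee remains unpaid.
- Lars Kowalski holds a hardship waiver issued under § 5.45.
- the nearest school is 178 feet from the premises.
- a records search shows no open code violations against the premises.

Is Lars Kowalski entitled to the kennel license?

(A) prior license ≥ 6 yr — satisfied.
(B) ≥100 ft from school — satisfied.
(i): T AND T → true.
(ii) ≤ 12 units — not satisfied.
(a): T OR F → true.
(A) no code violations — satisfied.
(B) not (hardship waiver) — not satisfied.
So (i) is not satisfied (T AND F).
(A) not (fee paid) — met.
(B) no complaint in 24 mo. — met.
(ii) = T AND T = true.
(b): F OR T → true.
(1): T AND T → true.
(2) age ≥ 25 — not met.
Overall = T OR F = true.

Yes — granted.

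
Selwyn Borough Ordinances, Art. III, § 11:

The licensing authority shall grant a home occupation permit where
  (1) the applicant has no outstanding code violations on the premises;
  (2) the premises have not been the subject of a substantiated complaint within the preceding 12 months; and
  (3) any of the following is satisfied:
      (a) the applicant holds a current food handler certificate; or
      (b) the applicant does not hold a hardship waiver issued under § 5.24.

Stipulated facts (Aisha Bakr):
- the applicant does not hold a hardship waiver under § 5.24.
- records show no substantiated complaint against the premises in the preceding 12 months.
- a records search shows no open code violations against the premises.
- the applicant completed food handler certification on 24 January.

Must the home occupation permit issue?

(1) no code violations — satisfied.
(2) no complaint in 12 mo. — holds.
(a) food handler cert. — holds.
(b) not (hardship waiver) — met.
So (3) is satisfied (T OR T).
Overall = T AND T AND T = true.

Yes — granted.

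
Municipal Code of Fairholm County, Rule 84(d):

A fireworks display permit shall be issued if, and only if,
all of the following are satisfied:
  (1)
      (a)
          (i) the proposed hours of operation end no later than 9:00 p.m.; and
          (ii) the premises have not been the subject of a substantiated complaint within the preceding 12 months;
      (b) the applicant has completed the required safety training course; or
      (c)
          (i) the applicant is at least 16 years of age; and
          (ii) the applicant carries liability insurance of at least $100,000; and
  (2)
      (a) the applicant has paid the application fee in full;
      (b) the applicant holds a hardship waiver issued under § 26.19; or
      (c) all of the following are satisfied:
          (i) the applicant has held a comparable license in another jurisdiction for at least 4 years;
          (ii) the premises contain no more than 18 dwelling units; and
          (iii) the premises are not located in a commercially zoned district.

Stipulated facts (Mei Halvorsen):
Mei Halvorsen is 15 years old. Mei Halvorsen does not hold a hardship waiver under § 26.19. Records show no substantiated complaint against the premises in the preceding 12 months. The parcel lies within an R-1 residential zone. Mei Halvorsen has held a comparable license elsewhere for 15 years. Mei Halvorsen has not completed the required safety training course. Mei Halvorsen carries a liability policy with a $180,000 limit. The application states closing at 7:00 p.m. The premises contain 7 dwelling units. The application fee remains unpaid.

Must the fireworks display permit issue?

(i) closes by 9 p.m. — holds.
(ii) no complaint in 12 mo. — satisfied.
(a): T AND T → true.
(b) safety training — not met.
(i) age ≥ 16 — fails.
(ii) insurance ≥ $100,000 — met.
(c): F AND T → false.
(1): T OR F OR F → true.
(a) fee paid — not met.
(b) hardship waiver — fails.
(i) prior license ≥ 4 yr — holds.
(ii) ≤ 18 units — holds.
(iii) not (commercially zoned) — holds.
So (c) is satisfied (T AND T AND T).
(2): F OR F OR T → true.
So Overall is satisfied (T AND T).

Yes — granted.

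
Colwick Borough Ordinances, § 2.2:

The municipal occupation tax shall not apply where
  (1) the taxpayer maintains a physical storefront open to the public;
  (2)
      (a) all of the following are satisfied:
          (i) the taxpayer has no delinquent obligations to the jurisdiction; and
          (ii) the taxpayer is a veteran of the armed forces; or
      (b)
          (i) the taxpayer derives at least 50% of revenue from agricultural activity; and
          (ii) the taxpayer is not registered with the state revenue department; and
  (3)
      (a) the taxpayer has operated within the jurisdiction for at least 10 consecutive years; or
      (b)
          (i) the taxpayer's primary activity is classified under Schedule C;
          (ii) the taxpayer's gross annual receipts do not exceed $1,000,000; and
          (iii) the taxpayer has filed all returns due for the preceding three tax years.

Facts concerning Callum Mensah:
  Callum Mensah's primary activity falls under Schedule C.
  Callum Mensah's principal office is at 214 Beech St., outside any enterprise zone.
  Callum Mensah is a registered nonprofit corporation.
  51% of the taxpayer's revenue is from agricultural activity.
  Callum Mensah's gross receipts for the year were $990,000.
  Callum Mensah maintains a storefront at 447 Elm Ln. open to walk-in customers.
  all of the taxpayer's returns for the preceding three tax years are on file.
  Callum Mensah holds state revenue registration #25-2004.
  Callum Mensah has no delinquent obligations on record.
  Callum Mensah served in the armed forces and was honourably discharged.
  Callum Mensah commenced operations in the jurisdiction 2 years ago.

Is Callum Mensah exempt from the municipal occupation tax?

Yes — exempt.

(1) has storefront — satisfied.
(i) no delinquency — holds.
(ii) veteran — satisfied.
So (a) is satisfied (T AND T).
(i) ≥50% agricultural — holds.
(ii) not (state-registered) — not met.
So (b) is not satisfied (T AND F).
So (2) is satisfied (T OR F).
(a) ≥ 10 yrs in jurisdiction — not satisfied.
(i) Schedule C activity — holds.
(ii) receipts ≤ $1,000,000 — holds.
(iii) returns current — satisfied.
(b): T AND T AND T → true.
(3): F OR T → true.
Overall = T AND T AND T = true.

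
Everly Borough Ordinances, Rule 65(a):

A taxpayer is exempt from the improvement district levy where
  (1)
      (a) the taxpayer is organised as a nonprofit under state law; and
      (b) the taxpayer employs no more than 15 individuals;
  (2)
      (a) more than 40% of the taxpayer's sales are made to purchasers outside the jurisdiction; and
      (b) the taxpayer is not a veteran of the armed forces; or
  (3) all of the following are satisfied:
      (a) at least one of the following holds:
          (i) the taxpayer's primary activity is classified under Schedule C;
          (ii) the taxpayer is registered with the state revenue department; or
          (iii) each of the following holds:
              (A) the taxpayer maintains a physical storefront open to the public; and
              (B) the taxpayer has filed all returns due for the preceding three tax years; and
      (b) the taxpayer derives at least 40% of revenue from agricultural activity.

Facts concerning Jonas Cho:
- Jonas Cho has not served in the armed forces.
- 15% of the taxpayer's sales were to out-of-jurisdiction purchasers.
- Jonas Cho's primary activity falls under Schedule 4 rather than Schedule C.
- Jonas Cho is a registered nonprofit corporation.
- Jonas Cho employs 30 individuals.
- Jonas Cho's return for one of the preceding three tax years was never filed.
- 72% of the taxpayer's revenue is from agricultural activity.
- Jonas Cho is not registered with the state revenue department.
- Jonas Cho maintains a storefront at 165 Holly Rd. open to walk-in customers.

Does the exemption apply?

No — not exempt.

(a) nonprofit — satisfied.
(b) ≤ 15 employees — not met.
(1) = T AND F = false.
(a) >40% out-of-jur. sales — not satisfied.
(b) not (veteran) — holds.
(2) = F AND T = false.
(i) Schedule C activity — not met.
(ii) state-registered — fails.
(A) has storefront — satisfied.
(B) returns current — not satisfied.
(iii): T AND F → false.
So (a) is not satisfied (F OR F OR F).
(b) ≥40% agricultural — satisfied.
(3) = F AND T = false.
Overall: F OR F OR F → false.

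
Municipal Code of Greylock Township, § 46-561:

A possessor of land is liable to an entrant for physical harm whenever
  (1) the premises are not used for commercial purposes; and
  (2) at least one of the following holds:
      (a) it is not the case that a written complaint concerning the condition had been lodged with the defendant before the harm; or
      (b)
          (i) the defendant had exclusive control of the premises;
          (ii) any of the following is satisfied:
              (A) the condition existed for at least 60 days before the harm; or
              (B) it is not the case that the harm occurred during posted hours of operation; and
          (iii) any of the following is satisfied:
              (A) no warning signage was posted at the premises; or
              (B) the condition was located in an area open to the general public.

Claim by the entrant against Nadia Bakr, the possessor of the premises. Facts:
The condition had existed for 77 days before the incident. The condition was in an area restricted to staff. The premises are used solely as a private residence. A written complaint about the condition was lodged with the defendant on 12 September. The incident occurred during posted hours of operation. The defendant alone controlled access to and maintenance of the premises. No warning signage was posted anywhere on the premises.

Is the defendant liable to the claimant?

(1) not (commercial use) — met.
(a) not (complaint lodged) — not met.
(i) exclusive control — holds.
(A) condition ≥60 days old — satisfied.
(B) not (during posted hours) — fails.
(ii): T OR F → true.
(A) no signage posted — holds.
(B) public area — fails.
So (iii) is satisfied (T OR F).
(b): T AND T AND T → true.
(2): F OR T → true.
So Overall is satisfied (T AND T).

Yes — liable.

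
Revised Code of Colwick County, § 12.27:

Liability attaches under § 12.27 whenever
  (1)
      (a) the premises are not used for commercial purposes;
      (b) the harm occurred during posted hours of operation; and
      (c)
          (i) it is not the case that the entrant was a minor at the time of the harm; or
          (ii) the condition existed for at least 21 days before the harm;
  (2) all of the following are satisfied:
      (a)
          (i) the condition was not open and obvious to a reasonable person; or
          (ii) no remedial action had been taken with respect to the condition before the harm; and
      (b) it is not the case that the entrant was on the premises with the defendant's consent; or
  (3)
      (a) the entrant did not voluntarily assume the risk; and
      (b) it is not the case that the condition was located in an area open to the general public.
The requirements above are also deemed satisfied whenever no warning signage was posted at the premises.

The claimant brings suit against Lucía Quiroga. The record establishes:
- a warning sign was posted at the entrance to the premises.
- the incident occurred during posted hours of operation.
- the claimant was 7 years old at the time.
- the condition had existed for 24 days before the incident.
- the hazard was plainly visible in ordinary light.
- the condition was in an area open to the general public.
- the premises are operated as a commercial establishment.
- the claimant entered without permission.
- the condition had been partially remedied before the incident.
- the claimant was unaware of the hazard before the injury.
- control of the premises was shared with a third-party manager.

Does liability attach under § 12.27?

(a) not (commercial use) — fails.
(b) during posted hours — met.
(i) not (entrant a minor) — not satisfied.
(ii) condition ≥21 days old — met.
(c): F OR T → true.
(1) = F AND T AND T = false.
(i) not open/obvious — fails.
(ii) no remedial action — not satisfied.
So (a) is not satisfied (F OR F).
(b) not (consent to enter) — satisfied.
So (2) is not satisfied (F AND T).
(a) no assumed risk — satisfied.
(b) not (public area) — not satisfied.
So (3) is not satisfied (T AND F).
Overall = F OR F OR F = false.
Exception (no signage posted) — not satisfied.
Result: main false OR exception false → false.

No — not liable.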